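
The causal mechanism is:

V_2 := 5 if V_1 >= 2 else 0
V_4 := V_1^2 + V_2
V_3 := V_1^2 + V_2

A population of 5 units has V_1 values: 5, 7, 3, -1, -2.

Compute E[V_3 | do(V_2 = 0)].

Every unit gets V_2=0 under the intervention. V_3 values become 25, 49, 9, 1, 4; E[V_3|do(V_2=0)] = 17.6.

17.6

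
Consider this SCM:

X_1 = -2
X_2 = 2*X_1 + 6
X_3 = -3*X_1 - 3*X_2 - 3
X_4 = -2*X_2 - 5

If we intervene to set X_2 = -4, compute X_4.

Under do(X_2=-4), the mechanism X_2 = 2*X_1 + 6 is discarded; X_2 is fixed at -4.
X_4 = -2*X_2 - 5  [with X_2=-4]  = 3

3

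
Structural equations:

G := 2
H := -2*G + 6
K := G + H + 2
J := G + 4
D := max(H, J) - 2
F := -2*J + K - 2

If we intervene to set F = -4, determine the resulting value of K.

6

do(F=-4) replaces the equation F := -2*J + K - 2 with the constant F = -4.
K is not downstream of the intervention, so its value is determined by the original equations.
H = -2*G + 6  [with G=2]  = 2
K = G + H + 2  [with G=2, H=2]  = 6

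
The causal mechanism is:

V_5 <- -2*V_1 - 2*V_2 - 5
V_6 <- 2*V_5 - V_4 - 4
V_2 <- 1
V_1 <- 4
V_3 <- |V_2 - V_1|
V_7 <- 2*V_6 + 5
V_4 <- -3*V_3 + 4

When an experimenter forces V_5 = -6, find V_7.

Under do(V_5=-6), the mechanism V_5 <- -2*V_1 - 2*V_2 - 5 is discarded; V_5 is fixed at -6.
V_3 = |V_2 - V_1|  [with V_2=1, V_1=4]  = 3
V_4 = -3*V_3 + 4  [with V_3=3]  = -5
V_6 = 2*V_5 - V_4 - 4  [with V_5=-6, V_4=-5]  = -11
V_7 = 2*V_6 + 5  [with V_6=-11]  = -17

-17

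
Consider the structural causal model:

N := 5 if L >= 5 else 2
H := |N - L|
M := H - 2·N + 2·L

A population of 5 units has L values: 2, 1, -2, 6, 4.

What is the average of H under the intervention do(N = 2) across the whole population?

2.2

do(N=2) breaks N's dependence on L. With N=2 fixed, H across the units is 0, 1, 4, 4, 2, mean 2.2.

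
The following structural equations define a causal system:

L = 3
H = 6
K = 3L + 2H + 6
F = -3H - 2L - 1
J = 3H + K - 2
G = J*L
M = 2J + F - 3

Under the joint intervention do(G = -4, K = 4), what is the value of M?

12

Under do(G = -4, K = 4), each intervened variable's structural equation is replaced by its fixed value.
F = -3H - 2L - 1  [with H=6, L=3]  = -25
J = 3H + K - 2  [with H=6, K=4]  = 20
M = 2J + F - 3  [with J=20, F=-25]  = 12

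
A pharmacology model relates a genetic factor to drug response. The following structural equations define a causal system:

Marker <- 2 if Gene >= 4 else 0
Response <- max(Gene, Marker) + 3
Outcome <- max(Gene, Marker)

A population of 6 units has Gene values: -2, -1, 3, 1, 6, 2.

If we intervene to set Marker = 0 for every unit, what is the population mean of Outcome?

Every unit gets Marker=0 under the intervention. Outcome values become 0, 0, 3, 1, 6, 2; E[Outcome|do(Marker=0)] = 2.

2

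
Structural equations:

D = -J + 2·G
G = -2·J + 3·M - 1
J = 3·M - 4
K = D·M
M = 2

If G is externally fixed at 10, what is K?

do(G=10) replaces the equation G = -2·J + 3·M - 1 with the constant G = 10.
J = 3·M - 4  [with M=2]  = 2
D = -J + 2·G  [with J=2, G=10]  = 18
K = D·M  [with D=18, M=2]  = 36

36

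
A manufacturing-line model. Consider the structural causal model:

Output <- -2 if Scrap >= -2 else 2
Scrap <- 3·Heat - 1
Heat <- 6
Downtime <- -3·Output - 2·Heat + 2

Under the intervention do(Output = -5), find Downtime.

The intervention breaks the incoming arrows to Output: Output <- -2 if Scrap >= -2 else 2 no longer applies, and Output = -5.
Downtime = -3·Output - 2·Heat + 2  [with Output=-5, Heat=6]  = 5

5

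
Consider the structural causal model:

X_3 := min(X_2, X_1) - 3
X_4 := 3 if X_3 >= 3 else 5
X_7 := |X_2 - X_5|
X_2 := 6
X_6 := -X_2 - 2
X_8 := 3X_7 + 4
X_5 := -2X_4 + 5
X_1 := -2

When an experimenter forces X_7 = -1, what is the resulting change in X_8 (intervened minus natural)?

do(X_7=-1) replaces the equation X_7 := |X_2 - X_5| with the constant X_7 = -1.
X_8 = 3X_7 + 4  [with X_7=-1]  = 1
Without intervention: X_3 = min(X_2, X_1) - 3  [with X_2=6, X_1=-2]  = -5; X_4 = 3 if X_3 >= 3 else 5  [with X_3=-5]  = 5; X_5 = -2X_4 + 5  [with X_4=5]  = -5; X_7 = |X_2 - X_5|  [with X_2=6, X_5=-5]  = 11; X_8 = 3X_7 + 4  [with X_7=11]  = 37.
Change = 1 − 37 = -36.

-36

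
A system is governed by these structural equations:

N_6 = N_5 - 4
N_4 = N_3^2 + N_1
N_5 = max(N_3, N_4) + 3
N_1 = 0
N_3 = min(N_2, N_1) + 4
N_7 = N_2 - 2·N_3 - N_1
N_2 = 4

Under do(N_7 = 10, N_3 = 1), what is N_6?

Setting N_7 = 10, N_3 = 1 by intervention discards those variables' equations.
N_4 = N_3^2 + N_1  [with N_3=1, N_1=0]  = 1
N_5 = max(N_3, N_4) + 3  [with N_3=1, N_4=1]  = 4
N_6 = N_5 - 4  [with N_5=4]  = 0

0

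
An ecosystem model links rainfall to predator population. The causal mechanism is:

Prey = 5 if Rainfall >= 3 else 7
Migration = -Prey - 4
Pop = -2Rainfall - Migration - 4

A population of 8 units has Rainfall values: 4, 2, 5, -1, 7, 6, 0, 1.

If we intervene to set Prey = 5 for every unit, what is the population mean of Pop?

-1

Under do(Prey=5), Prey's equation is replaced by Prey=5 for every unit. Per-unit Pop: -3, 1, -5, 7, -9, -7, 5, 3. Mean = -1.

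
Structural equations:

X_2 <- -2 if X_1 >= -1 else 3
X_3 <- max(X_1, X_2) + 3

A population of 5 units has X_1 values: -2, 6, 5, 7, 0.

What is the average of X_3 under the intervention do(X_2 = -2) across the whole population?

6.2

do(X_2=-2) breaks X_2's dependence on X_1. With X_2=-2 fixed, X_3 across the units is 1, 9, 8, 10, 3, mean 6.2.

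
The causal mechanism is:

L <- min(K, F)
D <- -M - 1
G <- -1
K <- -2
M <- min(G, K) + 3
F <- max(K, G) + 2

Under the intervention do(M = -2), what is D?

1

Under do(M=-2), the mechanism M <- min(G, K) + 3 is discarded; M is fixed at -2.
D = -M - 1  [with M=-2]  = 1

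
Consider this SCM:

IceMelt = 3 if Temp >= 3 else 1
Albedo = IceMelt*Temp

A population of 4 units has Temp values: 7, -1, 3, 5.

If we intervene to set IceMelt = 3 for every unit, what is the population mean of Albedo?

10.5

Under do(IceMelt=3), IceMelt's equation is replaced by IceMelt=3 for every unit. Per-unit Albedo: 21, -3, 9, 15. Mean = 10.5.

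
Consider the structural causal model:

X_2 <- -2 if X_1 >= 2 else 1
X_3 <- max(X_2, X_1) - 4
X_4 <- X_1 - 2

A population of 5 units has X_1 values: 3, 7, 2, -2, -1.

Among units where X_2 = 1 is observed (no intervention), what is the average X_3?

Conditioning on X_2=1 selects the 2 unit(s) with X_1 ∈ {-2, -1}. Their X_3 values: -3, -3. Mean = -3.

-3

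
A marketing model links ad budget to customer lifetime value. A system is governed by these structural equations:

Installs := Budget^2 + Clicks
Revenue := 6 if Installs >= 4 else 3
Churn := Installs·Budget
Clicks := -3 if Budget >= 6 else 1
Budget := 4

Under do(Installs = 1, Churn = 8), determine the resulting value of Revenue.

Setting Installs = 1, Churn = 8 by intervention discards those variables' equations.
Revenue = 6 if Installs >= 4 else 3  [with Installs=1]  = 3

3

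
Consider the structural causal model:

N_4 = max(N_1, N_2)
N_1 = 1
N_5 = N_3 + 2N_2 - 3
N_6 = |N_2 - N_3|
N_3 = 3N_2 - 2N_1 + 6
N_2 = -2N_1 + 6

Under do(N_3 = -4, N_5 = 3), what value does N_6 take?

8

Setting N_3 = -4, N_5 = 3 by intervention discards those variables' equations.
N_2 = -2N_1 + 6  [with N_1=1]  = 4
N_6 = |N_2 - N_3|  [with N_2=4, N_3=-4]  = 8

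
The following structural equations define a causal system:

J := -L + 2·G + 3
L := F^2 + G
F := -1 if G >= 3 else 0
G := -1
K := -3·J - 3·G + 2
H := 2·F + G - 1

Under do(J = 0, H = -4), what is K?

5

The joint intervention fixes J = 0, H = -4, removing each variable's own equation.
K = -3·J - 3·G + 2  [with J=0, G=-1]  = 5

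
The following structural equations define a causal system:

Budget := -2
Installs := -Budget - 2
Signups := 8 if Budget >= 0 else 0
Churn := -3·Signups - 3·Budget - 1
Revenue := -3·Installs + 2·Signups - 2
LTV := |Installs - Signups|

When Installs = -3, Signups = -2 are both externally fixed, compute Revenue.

3

Under do(Installs = -3, Signups = -2), each intervened variable's structural equation is replaced by its fixed value.
Revenue = -3·Installs + 2·Signups - 2  [with Installs=-3, Signups=-2]  = 3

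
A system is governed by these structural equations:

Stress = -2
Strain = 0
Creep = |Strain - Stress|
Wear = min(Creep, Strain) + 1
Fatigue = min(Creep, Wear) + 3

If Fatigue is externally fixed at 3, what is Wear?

1

The intervention breaks the incoming arrows to Fatigue: Fatigue = min(Creep, Wear) + 3 no longer applies, and Fatigue = 3.
Since Wear is not a descendant of the intervened variable, it is unaffected.
Creep = |Strain - Stress|  [with Strain=0, Stress=-2]  = 2
Wear = min(Creep, Strain) + 1  [with Creep=2, Strain=0]  = 1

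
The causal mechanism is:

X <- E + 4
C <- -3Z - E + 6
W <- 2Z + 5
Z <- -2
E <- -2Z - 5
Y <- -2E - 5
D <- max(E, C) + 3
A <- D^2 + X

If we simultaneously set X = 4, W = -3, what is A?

260

Setting X = 4, W = -3 by intervention discards those variables' equations.
E = -2Z - 5  [with Z=-2]  = -1
C = -3Z - E + 6  [with Z=-2, E=-1]  = 13
D = max(E, C) + 3  [with E=-1, C=13]  = 16
A = D^2 + X  [with D=16, X=4]  = 260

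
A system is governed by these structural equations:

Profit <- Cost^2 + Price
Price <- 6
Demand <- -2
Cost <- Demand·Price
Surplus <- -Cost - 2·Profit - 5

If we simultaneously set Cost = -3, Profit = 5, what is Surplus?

Setting Cost = -3, Profit = 5 by intervention discards those variables' equations.
Surplus = -Cost - 2·Profit - 5  [with Cost=-3, Profit=5]  = -12

-12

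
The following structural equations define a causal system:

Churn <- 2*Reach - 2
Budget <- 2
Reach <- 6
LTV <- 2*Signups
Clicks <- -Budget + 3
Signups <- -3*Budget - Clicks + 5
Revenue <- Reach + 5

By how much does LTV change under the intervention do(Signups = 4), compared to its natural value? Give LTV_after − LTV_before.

The intervention breaks the incoming arrows to Signups: Signups <- -3*Budget - Clicks + 5 no longer applies, and Signups = 4.
LTV = 2*Signups  [with Signups=4]  = 8
Without intervention: Clicks = -Budget + 3  [with Budget=2]  = 1; Signups = -3*Budget - Clicks + 5  [with Budget=2, Clicks=1]  = -2; LTV = 2*Signups  [with Signups=-2]  = -4.
Change = 8 − (-4) = 12.

12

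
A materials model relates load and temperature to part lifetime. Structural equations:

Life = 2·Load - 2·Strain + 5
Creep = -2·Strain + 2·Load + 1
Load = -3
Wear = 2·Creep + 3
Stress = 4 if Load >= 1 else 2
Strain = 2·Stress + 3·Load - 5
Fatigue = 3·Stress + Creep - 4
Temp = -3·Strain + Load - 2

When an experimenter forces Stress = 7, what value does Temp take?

-5

Under do(Stress=7), the mechanism Stress = 4 if Load >= 1 else 2 is discarded; Stress is fixed at 7.
Strain = 2·Stress + 3·Load - 5  [with Stress=7, Load=-3]  = 0
Temp = -3·Strain + Load - 2  [with Strain=0, Load=-3]  = -5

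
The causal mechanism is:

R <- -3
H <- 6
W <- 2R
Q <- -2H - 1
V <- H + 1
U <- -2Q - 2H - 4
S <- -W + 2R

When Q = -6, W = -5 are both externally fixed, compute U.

The joint intervention fixes Q = -6, W = -5, removing each variable's own equation.
U = -2Q - 2H - 4  [with Q=-6, H=6]  = -4

-4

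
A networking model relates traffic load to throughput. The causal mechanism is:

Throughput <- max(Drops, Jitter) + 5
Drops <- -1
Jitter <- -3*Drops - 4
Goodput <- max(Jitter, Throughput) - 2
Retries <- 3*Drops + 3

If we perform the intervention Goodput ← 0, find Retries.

Under do(Goodput=0), the mechanism Goodput <- max(Jitter, Throughput) - 2 is discarded; Goodput is fixed at 0.
No directed path runs from Goodput to Retries, so Retries keeps its natural value.
Retries = 3*Drops + 3  [with Drops=-1]  = 0

0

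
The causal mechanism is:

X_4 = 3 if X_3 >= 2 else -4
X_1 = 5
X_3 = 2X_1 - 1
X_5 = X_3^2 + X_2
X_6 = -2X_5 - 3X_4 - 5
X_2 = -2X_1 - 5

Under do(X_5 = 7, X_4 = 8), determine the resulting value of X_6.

Setting X_5 = 7, X_4 = 8 by intervention discards those variables' equations.
X_6 = -2X_5 - 3X_4 - 5  [with X_5=7, X_4=8]  = -43

-43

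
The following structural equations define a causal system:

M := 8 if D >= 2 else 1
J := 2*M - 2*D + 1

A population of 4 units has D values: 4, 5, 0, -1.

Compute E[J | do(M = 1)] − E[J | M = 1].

The intervention sets M=1 in all 4 units regardless of D. Recomputing J per unit gives -5, -7, 3, 5; average -1.
Observing M=1 restricts to units where M's equation naturally yields 1: D ∈ {0, -1}. In that subpopulation J = 3, 5, mean 4.
Difference = -1 − 4 = -5.

-5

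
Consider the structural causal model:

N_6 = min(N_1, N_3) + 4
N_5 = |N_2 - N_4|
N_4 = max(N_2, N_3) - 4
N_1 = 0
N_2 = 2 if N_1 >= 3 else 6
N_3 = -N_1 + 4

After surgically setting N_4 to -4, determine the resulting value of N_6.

Under do(N_4=-4), the mechanism N_4 = max(N_2, N_3) - 4 is discarded; N_4 is fixed at -4.
Since N_6 is not a descendant of the intervened variable, it is unaffected.
N_3 = -N_1 + 4  [with N_1=0]  = 4
N_6 = min(N_1, N_3) + 4  [with N_1=0, N_3=4]  = 4

4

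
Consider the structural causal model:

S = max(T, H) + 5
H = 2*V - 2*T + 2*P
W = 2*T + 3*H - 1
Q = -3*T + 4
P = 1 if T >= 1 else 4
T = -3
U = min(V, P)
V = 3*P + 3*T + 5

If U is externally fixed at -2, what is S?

35

The intervention breaks the incoming arrows to U: U = min(V, P) no longer applies, and U = -2.
Since S is not a descendant of the intervened variable, it is unaffected.
P = 1 if T >= 1 else 4  [with T=-3]  = 4
V = 3*P + 3*T + 5  [with P=4, T=-3]  = 8
H = 2*V - 2*T + 2*P  [with V=8, T=-3, P=4]  = 30
S = max(T, H) + 5  [with T=-3, H=30]  = 35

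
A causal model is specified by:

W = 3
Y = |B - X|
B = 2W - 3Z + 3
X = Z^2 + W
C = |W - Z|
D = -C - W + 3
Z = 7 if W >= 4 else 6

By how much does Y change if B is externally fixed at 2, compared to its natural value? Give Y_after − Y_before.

The intervention breaks the incoming arrows to B: B = 2W - 3Z + 3 no longer applies, and B = 2.
Z = 7 if W >= 4 else 6  [with W=3]  = 6
X = Z^2 + W  [with Z=6, W=3]  = 39
Y = |B - X|  [with B=2, X=39]  = 37
Without intervention: Z = 7 if W >= 4 else 6  [with W=3]  = 6; X = Z^2 + W  [with Z=6, W=3]  = 39; B = 2W - 3Z + 3  [with W=3, Z=6]  = -9; Y = |B - X|  [with B=-9, X=39]  = 48.
Change = 37 − 48 = -11.

-11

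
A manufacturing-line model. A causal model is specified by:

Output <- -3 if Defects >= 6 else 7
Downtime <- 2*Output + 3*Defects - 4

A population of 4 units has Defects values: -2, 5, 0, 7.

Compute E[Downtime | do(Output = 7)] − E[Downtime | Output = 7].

4.5

do(Output=7) breaks Output's dependence on Defects. With Output=7 fixed, Downtime across the units is 4, 25, 10, 31, mean 17.5.
Observing Output=7 restricts to units where Output's equation naturally yields 7: Defects ∈ {-2, 5, 0}. In that subpopulation Downtime = 4, 25, 10, mean 13.
Difference = 17.5 − 13 = 4.5.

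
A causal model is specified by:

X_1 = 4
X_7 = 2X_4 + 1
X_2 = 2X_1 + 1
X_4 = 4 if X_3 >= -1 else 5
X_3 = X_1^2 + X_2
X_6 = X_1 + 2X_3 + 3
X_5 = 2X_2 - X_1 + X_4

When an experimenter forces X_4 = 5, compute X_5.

Intervening sets X_4 = 5 and removes its equation (X_4 = 4 if X_3 >= -1 else 5).
X_2 = 2X_1 + 1  [with X_1=4]  = 9
X_5 = 2X_2 - X_1 + X_4  [with X_2=9, X_1=4, X_4=5]  = 19

19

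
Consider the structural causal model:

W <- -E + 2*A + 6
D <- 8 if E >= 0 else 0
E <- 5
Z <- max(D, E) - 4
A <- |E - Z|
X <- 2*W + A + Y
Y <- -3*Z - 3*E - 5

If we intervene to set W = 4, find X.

-23

Intervening sets W = 4 and removes its equation (W <- -E + 2*A + 6).
D = 8 if E >= 0 else 0  [with E=5]  = 8
Z = max(D, E) - 4  [with D=8, E=5]  = 4
A = |E - Z|  [with E=5, Z=4]  = 1
Y = -3*Z - 3*E - 5  [with Z=4, E=5]  = -32
X = 2*W + A + Y  [with W=4, A=1, Y=-32]  = -23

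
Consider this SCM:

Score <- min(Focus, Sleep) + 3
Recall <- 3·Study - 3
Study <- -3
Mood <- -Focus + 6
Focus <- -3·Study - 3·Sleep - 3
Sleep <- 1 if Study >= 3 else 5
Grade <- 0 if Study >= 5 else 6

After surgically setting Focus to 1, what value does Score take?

The intervention breaks the incoming arrows to Focus: Focus <- -3·Study - 3·Sleep - 3 no longer applies, and Focus = 1.
Sleep = 1 if Study >= 3 else 5  [with Study=-3]  = 5
Score = min(Focus, Sleep) + 3  [with Focus=1, Sleep=5]  = 4

4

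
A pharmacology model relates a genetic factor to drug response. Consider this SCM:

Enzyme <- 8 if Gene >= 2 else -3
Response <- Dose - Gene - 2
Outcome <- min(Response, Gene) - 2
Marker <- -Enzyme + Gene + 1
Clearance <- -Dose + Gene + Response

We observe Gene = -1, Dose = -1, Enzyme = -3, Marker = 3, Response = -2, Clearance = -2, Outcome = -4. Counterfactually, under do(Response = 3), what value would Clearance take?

The intervention breaks the incoming arrows to Response: Response <- Dose - Gene - 2 no longer applies, and Response = 3.
Clearance = -Dose + Gene + Response  [with Dose=-1, Gene=-1, Response=3]  = 3

3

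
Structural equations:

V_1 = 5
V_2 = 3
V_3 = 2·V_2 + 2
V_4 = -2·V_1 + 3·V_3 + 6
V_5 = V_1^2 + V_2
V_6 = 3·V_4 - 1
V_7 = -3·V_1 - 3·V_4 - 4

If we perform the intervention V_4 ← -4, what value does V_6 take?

-13

Under do(V_4=-4), the mechanism V_4 = -2·V_1 + 3·V_3 + 6 is discarded; V_4 is fixed at -4.
V_6 = 3·V_4 - 1  [with V_4=-4]  = -13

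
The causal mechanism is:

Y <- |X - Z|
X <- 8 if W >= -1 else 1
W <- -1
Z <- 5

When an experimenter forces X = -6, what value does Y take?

11

The intervention breaks the incoming arrows to X: X <- 8 if W >= -1 else 1 no longer applies, and X = -6.
Y = |X - Z|  [with X=-6, Z=5]  = 11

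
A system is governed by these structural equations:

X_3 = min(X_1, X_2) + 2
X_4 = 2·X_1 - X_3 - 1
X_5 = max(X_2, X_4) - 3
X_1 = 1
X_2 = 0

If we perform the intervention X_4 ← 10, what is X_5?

Intervening sets X_4 = 10 and removes its equation (X_4 = 2·X_1 - X_3 - 1).
X_5 = max(X_2, X_4) - 3  [with X_2=0, X_4=10]  = 7

7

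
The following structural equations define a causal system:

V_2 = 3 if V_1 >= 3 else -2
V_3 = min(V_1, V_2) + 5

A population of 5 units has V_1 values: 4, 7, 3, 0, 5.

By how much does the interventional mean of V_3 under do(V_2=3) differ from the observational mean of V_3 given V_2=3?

-0.6

do(V_2=3) breaks V_2's dependence on V_1. With V_2=3 fixed, V_3 across the units is 8, 8, 8, 5, 8, mean 7.4.
Observing V_2=3 restricts to units where V_2's equation naturally yields 3: V_1 ∈ {4, 7, 3, 5}. In that subpopulation V_3 = 8, 8, 8, 8, mean 8.
Difference = 7.4 − 8 = -0.6.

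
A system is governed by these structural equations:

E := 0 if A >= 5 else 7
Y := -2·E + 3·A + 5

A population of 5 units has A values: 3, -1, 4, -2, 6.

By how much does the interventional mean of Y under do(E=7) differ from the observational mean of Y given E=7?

Every unit gets E=7 under the intervention. Y values become 0, -12, 3, -15, 9; E[Y|do(E=7)] = -3.
Conditioning on E=7 selects the 4 unit(s) with A ∈ {3, -1, 4, -2}. Their Y values: 0, -12, 3, -15. Mean = -6.
Difference = -3 − (-6) = 3.

3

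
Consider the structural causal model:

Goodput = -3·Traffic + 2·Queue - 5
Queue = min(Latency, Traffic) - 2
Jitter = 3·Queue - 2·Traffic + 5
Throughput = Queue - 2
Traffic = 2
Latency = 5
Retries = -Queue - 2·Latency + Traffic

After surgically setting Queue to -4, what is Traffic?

2

Under do(Queue=-4), the mechanism Queue = min(Latency, Traffic) - 2 is discarded; Queue is fixed at -4.
Traffic is not downstream of the intervention, so its value is determined by the original equations.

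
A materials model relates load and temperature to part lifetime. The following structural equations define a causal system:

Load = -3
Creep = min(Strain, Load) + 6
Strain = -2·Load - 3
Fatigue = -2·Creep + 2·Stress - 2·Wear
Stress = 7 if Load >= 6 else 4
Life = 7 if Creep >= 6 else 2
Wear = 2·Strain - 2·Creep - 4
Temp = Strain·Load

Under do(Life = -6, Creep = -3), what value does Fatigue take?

-2

Under do(Life = -6, Creep = -3), each intervened variable's structural equation is replaced by its fixed value.
Stress = 7 if Load >= 6 else 4  [with Load=-3]  = 4
Strain = -2·Load - 3  [with Load=-3]  = 3
Wear = 2·Strain - 2·Creep - 4  [with Strain=3, Creep=-3]  = 8
Fatigue = -2·Creep + 2·Stress - 2·Wear  [with Creep=-3, Stress=4, Wear=8]  = -2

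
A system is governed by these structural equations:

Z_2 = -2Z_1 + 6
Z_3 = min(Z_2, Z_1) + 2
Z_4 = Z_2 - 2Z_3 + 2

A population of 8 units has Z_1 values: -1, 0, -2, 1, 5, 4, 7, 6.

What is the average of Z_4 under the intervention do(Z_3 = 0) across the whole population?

3

do(Z_3=0) breaks Z_3's dependence on Z_1. With Z_3=0 fixed, Z_4 across the units is 10, 8, 12, 6, -2, 0, -6, -4, mean 3.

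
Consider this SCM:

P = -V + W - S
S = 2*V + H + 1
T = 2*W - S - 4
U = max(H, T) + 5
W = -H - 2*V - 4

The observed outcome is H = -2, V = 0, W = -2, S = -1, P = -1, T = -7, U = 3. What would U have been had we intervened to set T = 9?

14

Intervening sets T = 9 and removes its equation (T = 2*W - S - 4).
U = max(H, T) + 5  [with H=-2, T=9]  = 14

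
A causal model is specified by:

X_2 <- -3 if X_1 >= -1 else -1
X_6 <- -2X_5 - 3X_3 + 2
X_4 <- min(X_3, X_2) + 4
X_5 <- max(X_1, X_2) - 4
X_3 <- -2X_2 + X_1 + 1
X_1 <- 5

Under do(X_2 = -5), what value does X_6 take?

-48

Under do(X_2=-5), the mechanism X_2 <- -3 if X_1 >= -1 else -1 is discarded; X_2 is fixed at -5.
X_3 = -2X_2 + X_1 + 1  [with X_2=-5, X_1=5]  = 16
X_5 = max(X_1, X_2) - 4  [with X_1=5, X_2=-5]  = 1
X_6 = -2X_5 - 3X_3 + 2  [with X_5=1, X_3=16]  = -48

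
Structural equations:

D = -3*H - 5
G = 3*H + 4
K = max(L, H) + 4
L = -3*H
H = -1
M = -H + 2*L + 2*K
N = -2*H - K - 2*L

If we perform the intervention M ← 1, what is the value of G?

1

Under do(M=1), the mechanism M = -H + 2*L + 2*K is discarded; M is fixed at 1.
Since G is not a descendant of the intervened variable, it is unaffected.
G = 3*H + 4  [with H=-1]  = 1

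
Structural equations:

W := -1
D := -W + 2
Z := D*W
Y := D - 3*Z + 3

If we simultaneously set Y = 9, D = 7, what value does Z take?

Setting Y = 9, D = 7 by intervention discards those variables' equations.
Z = D*W  [with D=7, W=-1]  = -7

-7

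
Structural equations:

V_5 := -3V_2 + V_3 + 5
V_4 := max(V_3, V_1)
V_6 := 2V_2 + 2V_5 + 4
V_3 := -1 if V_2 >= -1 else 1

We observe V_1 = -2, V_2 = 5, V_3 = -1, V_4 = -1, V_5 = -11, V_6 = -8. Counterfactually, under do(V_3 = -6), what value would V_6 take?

-18

The intervention breaks the incoming arrows to V_3: V_3 := -1 if V_2 >= -1 else 1 no longer applies, and V_3 = -6.
V_5 = -3V_2 + V_3 + 5  [with V_2=5, V_3=-6]  = -16
V_6 = 2V_2 + 2V_5 + 4  [with V_2=5, V_5=-16]  = -18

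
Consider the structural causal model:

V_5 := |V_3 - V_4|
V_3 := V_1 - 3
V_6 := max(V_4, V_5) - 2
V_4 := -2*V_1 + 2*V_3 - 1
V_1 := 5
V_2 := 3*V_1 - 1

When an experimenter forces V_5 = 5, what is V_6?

The intervention breaks the incoming arrows to V_5: V_5 := |V_3 - V_4| no longer applies, and V_5 = 5.
V_3 = V_1 - 3  [with V_1=5]  = 2
V_4 = -2*V_1 + 2*V_3 - 1  [with V_1=5, V_3=2]  = -7
V_6 = max(V_4, V_5) - 2  [with V_4=-7, V_5=5]  = 3

3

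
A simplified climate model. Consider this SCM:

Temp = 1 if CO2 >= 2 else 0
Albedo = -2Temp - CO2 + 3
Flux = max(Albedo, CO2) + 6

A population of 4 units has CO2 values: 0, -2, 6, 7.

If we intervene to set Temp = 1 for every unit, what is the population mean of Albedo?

-1.75

The intervention sets Temp=1 in all 4 units regardless of CO2. Recomputing Albedo per unit gives 1, 3, -5, -6; average -1.75.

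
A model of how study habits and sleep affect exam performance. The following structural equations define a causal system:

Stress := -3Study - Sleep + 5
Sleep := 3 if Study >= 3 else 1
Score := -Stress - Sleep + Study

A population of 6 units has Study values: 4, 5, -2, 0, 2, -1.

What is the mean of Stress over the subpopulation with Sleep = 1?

Conditioning on Sleep=1 selects the 4 unit(s) with Study ∈ {-2, 0, 2, -1}. Their Stress values: 10, 4, -2, 7. Mean = 4.75.

4.75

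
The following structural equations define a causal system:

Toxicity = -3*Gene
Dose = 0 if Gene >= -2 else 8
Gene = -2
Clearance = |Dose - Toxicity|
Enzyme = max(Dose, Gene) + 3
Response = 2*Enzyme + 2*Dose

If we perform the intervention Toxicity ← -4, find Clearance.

4

The intervention breaks the incoming arrows to Toxicity: Toxicity = -3*Gene no longer applies, and Toxicity = -4.
Dose = 0 if Gene >= -2 else 8  [with Gene=-2]  = 0
Clearance = |Dose - Toxicity|  [with Dose=0, Toxicity=-4]  = 4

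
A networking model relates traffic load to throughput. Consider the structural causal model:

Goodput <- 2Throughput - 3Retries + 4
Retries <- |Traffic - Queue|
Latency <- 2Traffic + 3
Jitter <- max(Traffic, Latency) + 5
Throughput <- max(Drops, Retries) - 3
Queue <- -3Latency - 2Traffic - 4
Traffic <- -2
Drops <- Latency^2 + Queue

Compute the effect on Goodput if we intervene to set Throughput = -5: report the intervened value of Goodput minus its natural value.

do(Throughput=-5) replaces the equation Throughput <- max(Drops, Retries) - 3 with the constant Throughput = -5.
Latency = 2Traffic + 3  [with Traffic=-2]  = -1
Queue = -3Latency - 2Traffic - 4  [with Latency=-1, Traffic=-2]  = 3
Retries = |Traffic - Queue|  [with Traffic=-2, Queue=3]  = 5
Goodput = 2Throughput - 3Retries + 4  [with Throughput=-5, Retries=5]  = -21
Without intervention: Latency = 2Traffic + 3  [with Traffic=-2]  = -1; Queue = -3Latency - 2Traffic - 4  [with Latency=-1, Traffic=-2]  = 3; Drops = Latency^2 + Queue  [with Latency=-1, Queue=3]  = 4; Retries = |Traffic - Queue|  [with Traffic=-2, Queue=3]  = 5; Throughput = max(Drops, Retries) - 3  [with Drops=4, Retries=5]  = 2; Goodput = 2Throughput - 3Retries + 4  [with Throughput=2, Retries=5]  = -7.
Change = -21 − (-7) = -14.

-14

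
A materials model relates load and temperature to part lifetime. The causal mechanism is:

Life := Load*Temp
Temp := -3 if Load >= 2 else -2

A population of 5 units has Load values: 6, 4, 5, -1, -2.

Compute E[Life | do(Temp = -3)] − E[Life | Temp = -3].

7.8

Under do(Temp=-3), Temp's equation is replaced by Temp=-3 for every unit. Per-unit Life: -18, -12, -15, 3, 6. Mean = -7.2.
Observing Temp=-3 restricts to units where Temp's equation naturally yields -3: Load ∈ {6, 4, 5}. In that subpopulation Life = -18, -12, -15, mean -15.
Difference = -7.2 − (-15) = 7.8.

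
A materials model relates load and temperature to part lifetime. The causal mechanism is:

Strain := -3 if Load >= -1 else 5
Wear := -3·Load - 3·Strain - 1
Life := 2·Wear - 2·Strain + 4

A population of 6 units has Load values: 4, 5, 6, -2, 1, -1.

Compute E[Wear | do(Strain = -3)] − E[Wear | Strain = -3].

Every unit gets Strain=-3 under the intervention. Wear values become -4, -7, -10, 14, 5, 11; E[Wear|do(Strain=-3)] = 1.5.
Conditioning on Strain=-3 selects the 5 unit(s) with Load ∈ {4, 5, 6, 1, -1}. Their Wear values: -4, -7, -10, 5, 11. Mean = -1.
Difference = 1.5 − (-1) = 2.5.

2.5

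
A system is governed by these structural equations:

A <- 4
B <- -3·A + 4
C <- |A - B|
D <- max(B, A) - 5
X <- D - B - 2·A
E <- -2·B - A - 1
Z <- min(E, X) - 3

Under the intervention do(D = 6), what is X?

Intervening sets D = 6 and removes its equation (D <- max(B, A) - 5).
B = -3·A + 4  [with A=4]  = -8
X = D - B - 2·A  [with D=6, B=-8, A=4]  = 6

6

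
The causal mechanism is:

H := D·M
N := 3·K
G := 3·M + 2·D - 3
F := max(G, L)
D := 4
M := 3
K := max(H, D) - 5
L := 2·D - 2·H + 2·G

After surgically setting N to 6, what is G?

Under do(N=6), the mechanism N := 3·K is discarded; N is fixed at 6.
Since G is not a descendant of the intervened variable, it is unaffected.
G = 3·M + 2·D - 3  [with M=3, D=4]  = 14

14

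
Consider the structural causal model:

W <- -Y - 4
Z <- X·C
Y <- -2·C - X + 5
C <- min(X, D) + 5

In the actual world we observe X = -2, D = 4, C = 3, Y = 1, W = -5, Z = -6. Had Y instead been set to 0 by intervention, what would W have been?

-4

Intervening sets Y = 0 and removes its equation (Y <- -2·C - X + 5).
W = -Y - 4  [with Y=0]  = -4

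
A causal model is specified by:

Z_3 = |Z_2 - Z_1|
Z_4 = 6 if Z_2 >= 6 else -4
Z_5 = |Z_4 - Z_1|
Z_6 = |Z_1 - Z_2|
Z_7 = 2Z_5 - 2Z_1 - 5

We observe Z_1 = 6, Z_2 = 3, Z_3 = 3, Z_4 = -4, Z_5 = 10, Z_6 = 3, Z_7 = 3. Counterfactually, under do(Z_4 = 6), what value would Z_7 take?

The intervention breaks the incoming arrows to Z_4: Z_4 = 6 if Z_2 >= 6 else -4 no longer applies, and Z_4 = 6.
Z_5 = |Z_4 - Z_1|  [with Z_4=6, Z_1=6]  = 0
Z_7 = 2Z_5 - 2Z_1 - 5  [with Z_5=0, Z_1=6]  = -17

-17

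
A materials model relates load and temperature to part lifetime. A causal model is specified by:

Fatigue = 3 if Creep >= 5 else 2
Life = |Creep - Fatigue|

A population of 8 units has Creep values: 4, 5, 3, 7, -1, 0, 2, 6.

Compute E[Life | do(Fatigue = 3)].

2.25

Under do(Fatigue=3), Fatigue's equation is replaced by Fatigue=3 for every unit. Per-unit Life: 1, 2, 0, 4, 4, 3, 1, 3. Mean = 2.25.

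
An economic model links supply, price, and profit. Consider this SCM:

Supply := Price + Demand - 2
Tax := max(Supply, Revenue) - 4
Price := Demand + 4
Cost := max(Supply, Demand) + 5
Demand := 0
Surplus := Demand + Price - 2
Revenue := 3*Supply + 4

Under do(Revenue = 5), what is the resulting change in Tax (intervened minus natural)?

-5

The intervention breaks the incoming arrows to Revenue: Revenue := 3*Supply + 4 no longer applies, and Revenue = 5.
Price = Demand + 4  [with Demand=0]  = 4
Supply = Price + Demand - 2  [with Price=4, Demand=0]  = 2
Tax = max(Supply, Revenue) - 4  [with Supply=2, Revenue=5]  = 1
Without intervention: Price = Demand + 4  [with Demand=0]  = 4; Supply = Price + Demand - 2  [with Price=4, Demand=0]  = 2; Revenue = 3*Supply + 4  [with Supply=2]  = 10; Tax = max(Supply, Revenue) - 4  [with Supply=2, Revenue=10]  = 6.
Change = 1 − 6 = -5.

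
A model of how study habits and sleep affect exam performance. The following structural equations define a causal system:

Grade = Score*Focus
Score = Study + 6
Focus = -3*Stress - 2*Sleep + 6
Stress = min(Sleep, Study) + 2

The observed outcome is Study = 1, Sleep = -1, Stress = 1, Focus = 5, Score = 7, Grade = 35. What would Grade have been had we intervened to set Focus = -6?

Under do(Focus=-6), the mechanism Focus = -3*Stress - 2*Sleep + 6 is discarded; Focus is fixed at -6.
Score = Study + 6  [with Study=1]  = 7
Grade = Score*Focus  [with Score=7, Focus=-6]  = -42

-42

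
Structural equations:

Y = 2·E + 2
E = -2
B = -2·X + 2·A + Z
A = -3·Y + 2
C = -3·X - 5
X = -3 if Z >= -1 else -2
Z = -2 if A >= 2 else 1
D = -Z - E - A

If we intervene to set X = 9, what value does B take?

Intervening sets X = 9 and removes its equation (X = -3 if Z >= -1 else -2).
Y = 2·E + 2  [with E=-2]  = -2
A = -3·Y + 2  [with Y=-2]  = 8
Z = -2 if A >= 2 else 1  [with A=8]  = -2
B = -2·X + 2·A + Z  [with X=9, A=8, Z=-2]  = -4

-4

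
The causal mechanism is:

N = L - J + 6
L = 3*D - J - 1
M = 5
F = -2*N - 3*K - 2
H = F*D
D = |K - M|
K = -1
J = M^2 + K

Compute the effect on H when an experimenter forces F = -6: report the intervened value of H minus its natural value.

do(F=-6) replaces the equation F = -2*N - 3*K - 2 with the constant F = -6.
D = |K - M|  [with K=-1, M=5]  = 6
H = F*D  [with F=-6, D=6]  = -36
Without intervention: J = M^2 + K  [with M=5, K=-1]  = 24; D = |K - M|  [with K=-1, M=5]  = 6; L = 3*D - J - 1  [with D=6, J=24]  = -7; N = L - J + 6  [with L=-7, J=24]  = -25; F = -2*N - 3*K - 2  [with N=-25, K=-1]  = 51; H = F*D  [with F=51, D=6]  = 306.
Change = -36 − 306 = -342.

-342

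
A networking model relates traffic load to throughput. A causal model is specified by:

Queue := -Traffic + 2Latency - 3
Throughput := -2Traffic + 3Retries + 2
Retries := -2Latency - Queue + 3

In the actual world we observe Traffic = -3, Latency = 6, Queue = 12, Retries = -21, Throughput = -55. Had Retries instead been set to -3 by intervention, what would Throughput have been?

-1

Intervening sets Retries = -3 and removes its equation (Retries := -2Latency - Queue + 3).
Throughput = -2Traffic + 3Retries + 2  [with Traffic=-3, Retries=-3]  = -1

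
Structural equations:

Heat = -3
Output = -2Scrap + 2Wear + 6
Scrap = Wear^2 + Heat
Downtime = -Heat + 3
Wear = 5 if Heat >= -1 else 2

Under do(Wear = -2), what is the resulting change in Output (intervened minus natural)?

Under do(Wear=-2), the mechanism Wear = 5 if Heat >= -1 else 2 is discarded; Wear is fixed at -2.
Scrap = Wear^2 + Heat  [with Wear=-2, Heat=-3]  = 1
Output = -2Scrap + 2Wear + 6  [with Scrap=1, Wear=-2]  = 0
Without intervention: Wear = 5 if Heat >= -1 else 2  [with Heat=-3]  = 2; Scrap = Wear^2 + Heat  [with Wear=2, Heat=-3]  = 1; Output = -2Scrap + 2Wear + 6  [with Scrap=1, Wear=2]  = 8.
Change = 0 − 8 = -8.

-8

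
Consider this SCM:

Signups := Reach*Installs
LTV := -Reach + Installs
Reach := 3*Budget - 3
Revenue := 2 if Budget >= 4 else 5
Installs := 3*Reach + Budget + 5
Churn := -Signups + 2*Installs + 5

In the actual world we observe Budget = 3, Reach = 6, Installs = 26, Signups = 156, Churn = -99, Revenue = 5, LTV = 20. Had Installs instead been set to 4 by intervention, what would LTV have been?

-2

The intervention breaks the incoming arrows to Installs: Installs := 3*Reach + Budget + 5 no longer applies, and Installs = 4.
Reach = 3*Budget - 3  [with Budget=3]  = 6
LTV = -Reach + Installs  [with Reach=6, Installs=4]  = -2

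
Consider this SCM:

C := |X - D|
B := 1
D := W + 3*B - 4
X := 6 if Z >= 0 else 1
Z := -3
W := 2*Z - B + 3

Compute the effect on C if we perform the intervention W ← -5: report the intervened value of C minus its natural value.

The intervention breaks the incoming arrows to W: W := 2*Z - B + 3 no longer applies, and W = -5.
D = W + 3*B - 4  [with W=-5, B=1]  = -6
X = 6 if Z >= 0 else 1  [with Z=-3]  = 1
C = |X - D|  [with X=1, D=-6]  = 7
Without intervention: W = 2*Z - B + 3  [with Z=-3, B=1]  = -4; D = W + 3*B - 4  [with W=-4, B=1]  = -5; X = 6 if Z >= 0 else 1  [with Z=-3]  = 1; C = |X - D|  [with X=1, D=-5]  = 6.
Change = 7 − 6 = 1.

1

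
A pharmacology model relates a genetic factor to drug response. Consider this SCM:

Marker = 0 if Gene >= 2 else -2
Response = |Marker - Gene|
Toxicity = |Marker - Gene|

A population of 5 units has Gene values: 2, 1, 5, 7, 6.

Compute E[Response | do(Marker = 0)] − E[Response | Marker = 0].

-0.8

The intervention sets Marker=0 in all 5 units regardless of Gene. Recomputing Response per unit gives 2, 1, 5, 7, 6; average 4.2.
Observing Marker=0 restricts to units where Marker's equation naturally yields 0: Gene ∈ {2, 5, 7, 6}. In that subpopulation Response = 2, 5, 7, 6, mean 5.
Difference = 4.2 − 5 = -0.8.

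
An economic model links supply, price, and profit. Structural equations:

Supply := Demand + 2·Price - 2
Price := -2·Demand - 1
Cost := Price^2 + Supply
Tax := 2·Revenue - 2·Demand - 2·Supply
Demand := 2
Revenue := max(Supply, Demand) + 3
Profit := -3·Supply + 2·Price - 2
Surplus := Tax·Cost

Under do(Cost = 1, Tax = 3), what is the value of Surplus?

3

Under do(Cost = 1, Tax = 3), each intervened variable's structural equation is replaced by its fixed value.
Surplus = Tax·Cost  [with Tax=3, Cost=1]  = 3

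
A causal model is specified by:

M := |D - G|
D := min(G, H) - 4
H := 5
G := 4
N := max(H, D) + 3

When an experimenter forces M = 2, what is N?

8

Intervening sets M = 2 and removes its equation (M := |D - G|).
No directed path runs from M to N, so N keeps its natural value.
D = min(G, H) - 4  [with G=4, H=5]  = 0
N = max(H, D) + 3  [with H=5, D=0]  = 8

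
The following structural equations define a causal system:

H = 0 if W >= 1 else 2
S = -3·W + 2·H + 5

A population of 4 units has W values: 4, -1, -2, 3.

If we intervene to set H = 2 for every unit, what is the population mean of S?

Every unit gets H=2 under the intervention. S values become -3, 12, 15, 0; E[S|do(H=2)] = 6.

6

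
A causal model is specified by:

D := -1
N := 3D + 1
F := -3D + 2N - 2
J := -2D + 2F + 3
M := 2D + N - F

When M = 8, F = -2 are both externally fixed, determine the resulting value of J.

1

Under do(M = 8, F = -2), each intervened variable's structural equation is replaced by its fixed value.
J = -2D + 2F + 3  [with D=-1, F=-2]  = 1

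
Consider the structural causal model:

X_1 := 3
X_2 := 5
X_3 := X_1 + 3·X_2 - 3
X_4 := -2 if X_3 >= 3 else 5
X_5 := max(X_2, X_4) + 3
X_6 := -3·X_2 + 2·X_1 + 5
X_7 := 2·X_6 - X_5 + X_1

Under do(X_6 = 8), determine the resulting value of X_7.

11

Intervening sets X_6 = 8 and removes its equation (X_6 := -3·X_2 + 2·X_1 + 5).
X_3 = X_1 + 3·X_2 - 3  [with X_1=3, X_2=5]  = 15
X_4 = -2 if X_3 >= 3 else 5  [with X_3=15]  = -2
X_5 = max(X_2, X_4) + 3  [with X_2=5, X_4=-2]  = 8
X_7 = 2·X_6 - X_5 + X_1  [with X_6=8, X_5=8, X_1=3]  = 11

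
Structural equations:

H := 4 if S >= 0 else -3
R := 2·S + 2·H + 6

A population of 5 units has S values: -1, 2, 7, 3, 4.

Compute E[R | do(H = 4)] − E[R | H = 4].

The intervention sets H=4 in all 5 units regardless of S. Recomputing R per unit gives 12, 18, 28, 20, 22; average 20.
Observing H=4 restricts to units where H's equation naturally yields 4: S ∈ {2, 7, 3, 4}. In that subpopulation R = 18, 28, 20, 22, mean 22.
Difference = 20 − 22 = -2.

-2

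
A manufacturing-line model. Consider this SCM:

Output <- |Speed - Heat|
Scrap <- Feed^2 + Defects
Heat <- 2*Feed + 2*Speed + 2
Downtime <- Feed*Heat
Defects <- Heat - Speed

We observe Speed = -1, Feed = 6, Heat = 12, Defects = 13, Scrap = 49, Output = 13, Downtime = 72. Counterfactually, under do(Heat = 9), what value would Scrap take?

46

do(Heat=9) replaces the equation Heat <- 2*Feed + 2*Speed + 2 with the constant Heat = 9.
Defects = Heat - Speed  [with Heat=9, Speed=-1]  = 10
Scrap = Feed^2 + Defects  [with Feed=6, Defects=10]  = 46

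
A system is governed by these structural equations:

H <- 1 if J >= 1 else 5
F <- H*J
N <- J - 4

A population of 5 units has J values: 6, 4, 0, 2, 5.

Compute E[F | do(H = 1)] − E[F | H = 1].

-0.85

Under do(H=1), H's equation is replaced by H=1 for every unit. Per-unit F: 6, 4, 0, 2, 5. Mean = 3.4.
Observing H=1 restricts to units where H's equation naturally yields 1: J ∈ {6, 4, 2, 5}. In that subpopulation F = 6, 4, 2, 5, mean 4.25.
Difference = 3.4 − 4.25 = -0.85.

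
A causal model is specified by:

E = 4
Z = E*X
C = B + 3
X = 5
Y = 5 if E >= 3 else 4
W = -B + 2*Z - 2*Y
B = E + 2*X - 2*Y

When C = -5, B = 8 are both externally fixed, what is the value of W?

Under do(C = -5, B = 8), each intervened variable's structural equation is replaced by its fixed value.
Y = 5 if E >= 3 else 4  [with E=4]  = 5
Z = E*X  [with E=4, X=5]  = 20
W = -B + 2*Z - 2*Y  [with B=8, Z=20, Y=5]  = 22

22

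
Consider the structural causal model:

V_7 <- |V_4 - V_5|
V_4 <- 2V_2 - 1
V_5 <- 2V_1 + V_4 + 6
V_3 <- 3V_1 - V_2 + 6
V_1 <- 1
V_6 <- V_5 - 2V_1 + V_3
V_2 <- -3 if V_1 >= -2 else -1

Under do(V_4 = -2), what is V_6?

16

Under do(V_4=-2), the mechanism V_4 <- 2V_2 - 1 is discarded; V_4 is fixed at -2.
V_2 = -3 if V_1 >= -2 else -1  [with V_1=1]  = -3
V_3 = 3V_1 - V_2 + 6  [with V_1=1, V_2=-3]  = 12
V_5 = 2V_1 + V_4 + 6  [with V_1=1, V_4=-2]  = 6
V_6 = V_5 - 2V_1 + V_3  [with V_5=6, V_1=1, V_3=12]  = 16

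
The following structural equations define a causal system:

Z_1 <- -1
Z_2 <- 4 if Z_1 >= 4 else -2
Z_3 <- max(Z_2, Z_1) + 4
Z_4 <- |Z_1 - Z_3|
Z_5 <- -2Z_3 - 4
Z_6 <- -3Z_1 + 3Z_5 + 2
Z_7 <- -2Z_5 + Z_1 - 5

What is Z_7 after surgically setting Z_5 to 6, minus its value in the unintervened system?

-32

Under do(Z_5=6), the mechanism Z_5 <- -2Z_3 - 4 is discarded; Z_5 is fixed at 6.
Z_7 = -2Z_5 + Z_1 - 5  [with Z_5=6, Z_1=-1]  = -18
Without intervention: Z_2 = 4 if Z_1 >= 4 else -2  [with Z_1=-1]  = -2; Z_3 = max(Z_2, Z_1) + 4  [with Z_2=-2, Z_1=-1]  = 3; Z_5 = -2Z_3 - 4  [with Z_3=3]  = -10; Z_7 = -2Z_5 + Z_1 - 5  [with Z_5=-10, Z_1=-1]  = 14.
Change = -18 − 14 = -32.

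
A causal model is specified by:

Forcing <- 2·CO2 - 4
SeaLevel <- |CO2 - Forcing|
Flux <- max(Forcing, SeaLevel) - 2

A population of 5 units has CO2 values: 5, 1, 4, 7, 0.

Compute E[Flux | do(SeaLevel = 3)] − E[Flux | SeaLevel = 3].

Under do(SeaLevel=3), SeaLevel's equation is replaced by SeaLevel=3 for every unit. Per-unit Flux: 4, 1, 2, 8, 1. Mean = 3.2.
Conditioning on SeaLevel=3 selects the 2 unit(s) with CO2 ∈ {1, 7}. Their Flux values: 1, 8. Mean = 4.5.
Difference = 3.2 − 4.5 = -1.3.

-1.3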